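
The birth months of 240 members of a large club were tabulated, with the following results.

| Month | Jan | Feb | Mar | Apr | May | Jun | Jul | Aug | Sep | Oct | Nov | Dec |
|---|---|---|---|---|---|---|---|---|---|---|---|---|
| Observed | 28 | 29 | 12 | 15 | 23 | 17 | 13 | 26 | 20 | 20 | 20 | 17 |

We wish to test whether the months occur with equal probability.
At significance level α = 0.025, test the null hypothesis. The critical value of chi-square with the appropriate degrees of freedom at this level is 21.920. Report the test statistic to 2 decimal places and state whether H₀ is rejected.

Under H₀ each category has probability 1/12, so each expected count is 240/12 = 20.
cat         O        E   (O−E)²/E
Jan        28       20      3.200
Feb        29       20      4.050
Mar        12       20      3.200
Apr        15       20      1.250
May        23       20      0.450
Jun        17       20      0.450
Jul        13       20      2.450
Aug        26       20      1.800
Sep        20       20      0.000
Oct        20       20      0.000
Nov        20       20      0.000
Dec        17       20      0.450
Sum = 17.30
df = 11. Since 17.30 < 21.920, we do not reject H₀.

17.30; do not reject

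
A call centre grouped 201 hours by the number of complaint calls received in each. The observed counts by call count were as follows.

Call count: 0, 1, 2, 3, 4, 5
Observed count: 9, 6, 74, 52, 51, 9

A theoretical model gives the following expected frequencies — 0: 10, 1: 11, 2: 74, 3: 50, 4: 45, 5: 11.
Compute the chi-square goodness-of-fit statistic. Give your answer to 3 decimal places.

cat         O        E   (O−E)²/E
0           9       10     0.1000
1           6       11     2.2727
2          74       74     0.0000
3          52       50     0.0800
4          51       45     0.8000
5           9       11     0.3636
Sum = 3.616

3.616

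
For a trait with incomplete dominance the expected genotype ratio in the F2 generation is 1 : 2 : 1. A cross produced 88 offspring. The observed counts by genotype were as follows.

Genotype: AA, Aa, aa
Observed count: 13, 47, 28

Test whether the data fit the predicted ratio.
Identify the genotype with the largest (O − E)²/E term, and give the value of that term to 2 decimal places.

Ratio total = 4. Expected counts: 88×1/4 = 22, 88×2/4 = 44, 88×1/4 = 22.
AA: (13 − 22)²/22 = 81/22 = 3.682
Aa: (47 − 44)²/44 = 9/44 = 0.205
aa: (28 − 22)²/22 = 36/22 = 1.636
The largest term is for AA: 3.68.

AA, 3.68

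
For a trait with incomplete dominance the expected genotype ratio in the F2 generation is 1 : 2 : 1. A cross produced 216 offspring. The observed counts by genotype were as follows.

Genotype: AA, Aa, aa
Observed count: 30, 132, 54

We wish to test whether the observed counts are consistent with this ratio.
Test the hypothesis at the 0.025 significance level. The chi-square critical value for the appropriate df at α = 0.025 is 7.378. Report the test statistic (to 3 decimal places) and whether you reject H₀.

16.000; reject

Ratio total = 4. Expected counts: 216×1/4 = 54, 216×2/4 = 108, 216×1/4 = 54.
AA: (30 − 54)²/54 = 576/54 = 10.6667
Aa: (132 − 108)²/108 = 576/108 = 5.3333
aa: (54 − 54)²/54 = 0/54 = 0.0000
Sum = 16.000
df = 2. Since 16.000 > 7.378, we reject H₀.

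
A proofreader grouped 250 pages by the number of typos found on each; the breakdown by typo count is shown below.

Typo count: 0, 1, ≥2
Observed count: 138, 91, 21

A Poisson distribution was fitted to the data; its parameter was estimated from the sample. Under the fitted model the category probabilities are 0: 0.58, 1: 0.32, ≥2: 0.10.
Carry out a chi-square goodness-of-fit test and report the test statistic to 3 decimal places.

Expected counts E_i = n·p_i: 250×0.58 = 145, 250×0.32 = 80, 250×0.10 = 25.
0: (138 − 145)²/145 = 49/145 = 0.3379
1: (91 − 80)²/80 = 121/80 = 1.5125
≥2: (21 − 25)²/25 = 16/25 = 0.6400
Sum = 2.490

2.490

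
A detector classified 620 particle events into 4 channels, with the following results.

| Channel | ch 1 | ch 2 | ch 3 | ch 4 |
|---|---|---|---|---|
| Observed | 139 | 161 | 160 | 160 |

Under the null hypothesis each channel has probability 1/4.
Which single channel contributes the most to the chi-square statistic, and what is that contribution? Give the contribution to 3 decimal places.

Under H₀ each category has probability 1/4, so each expected count is 620/4 = 155.
ch 1: (139 − 155)²/155 = 256/155 = 1.6516
ch 2: (161 − 155)²/155 = 36/155 = 0.2323
ch 3: (160 − 155)²/155 = 25/155 = 0.1613
ch 4: (160 − 155)²/155 = 25/155 = 0.1613
The largest term is for ch 1: 1.652.

ch 1, 1.652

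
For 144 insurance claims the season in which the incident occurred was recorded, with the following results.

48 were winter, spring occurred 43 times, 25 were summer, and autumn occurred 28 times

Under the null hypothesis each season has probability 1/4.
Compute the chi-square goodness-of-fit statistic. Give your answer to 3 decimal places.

Under H₀ each category has probability 1/4, so each expected count is 144/4 = 36.
winter: (48 − 36)²/36 = 144/36 = 4.0000
spring: (43 − 36)²/36 = 49/36 = 1.3611
summer: (25 − 36)²/36 = 121/36 = 3.3611
autumn: (28 − 36)²/36 = 64/36 = 1.7778
Sum = 10.500

10.500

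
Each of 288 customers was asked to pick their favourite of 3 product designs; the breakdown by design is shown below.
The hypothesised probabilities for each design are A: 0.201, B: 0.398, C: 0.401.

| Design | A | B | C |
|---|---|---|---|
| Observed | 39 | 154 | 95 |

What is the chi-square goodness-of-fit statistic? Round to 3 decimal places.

23.324

Expected counts E_i = n·p_i: 288×0.201 = 57.888, 288×0.398 = 114.624, 288×0.401 = 115.488.
χ² = (39−57.888)²/57.888 + (154−114.624)²/114.624 + (95−115.488)²/115.488
   = 6.1629 + 13.5266 + 3.6346
Sum = 23.324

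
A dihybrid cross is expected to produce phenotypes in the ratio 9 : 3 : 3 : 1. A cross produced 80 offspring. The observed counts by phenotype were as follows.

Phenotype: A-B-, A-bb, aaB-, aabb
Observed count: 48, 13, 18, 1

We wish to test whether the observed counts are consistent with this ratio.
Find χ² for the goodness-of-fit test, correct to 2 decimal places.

Ratio total = 16. Expected counts: 80×9/16 = 45, 80×3/16 = 15, 80×3/16 = 15, 80×1/16 = 5.
χ² = (48−45)²/45 + (13−15)²/15 + (18−15)²/15 + (1−5)²/5
   = 0.200 + 0.267 + 0.600 + 3.200
Sum = 4.27

4.27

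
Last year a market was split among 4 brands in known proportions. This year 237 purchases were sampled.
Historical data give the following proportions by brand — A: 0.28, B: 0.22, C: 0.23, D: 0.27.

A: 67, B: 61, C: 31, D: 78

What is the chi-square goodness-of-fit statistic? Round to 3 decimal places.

Expected counts E_i = n·p_i: 237×0.28 = 66.36, 237×0.22 = 52.14, 237×0.23 = 54.51, 237×0.27 = 63.99.
cat         O        E   (O−E)²/E
A          67    66.36     0.0062
B          61    52.14     1.5056
C          31    54.51    10.1398
D          78    63.99     3.0674
Sum = 14.719

14.719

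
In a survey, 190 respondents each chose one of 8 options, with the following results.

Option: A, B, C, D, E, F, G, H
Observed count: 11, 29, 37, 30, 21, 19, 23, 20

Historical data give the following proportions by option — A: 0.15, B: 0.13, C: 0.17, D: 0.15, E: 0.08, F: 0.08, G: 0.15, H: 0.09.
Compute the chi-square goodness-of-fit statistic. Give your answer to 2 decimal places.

16.97

Expected counts E_i = n·p_i: 190×0.15 = 28.5, 190×0.13 = 24.7, 190×0.17 = 32.3, 190×0.15 = 28.5, 190×0.08 = 15.2, 190×0.08 = 15.2, 190×0.15 = 28.5, 190×0.09 = 17.1.
χ² = (11−28.5)²/28.5 + (29−24.7)²/24.7 + (37−32.3)²/32.3 + (30−28.5)²/28.5 + (21−15.2)²/15.2 + (19−15.2)²/15.2 + (23−28.5)²/28.5 + (20−17.1)²/17.1
   = 10.746 + 0.749 + 0.684 + 0.079 + 2.213 + 0.950 + 1.061 + 0.492
Sum = 16.97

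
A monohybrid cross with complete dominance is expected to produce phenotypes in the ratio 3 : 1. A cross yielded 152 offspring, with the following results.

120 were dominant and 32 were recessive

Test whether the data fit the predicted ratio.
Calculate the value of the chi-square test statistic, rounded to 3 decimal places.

1.263

Ratio total = 4. Expected counts: 152×3/4 = 114, 152×1/4 = 38.
χ² = (120−114)²/114 + (32−38)²/38
   = 0.3158 + 0.9474
Sum = 1.263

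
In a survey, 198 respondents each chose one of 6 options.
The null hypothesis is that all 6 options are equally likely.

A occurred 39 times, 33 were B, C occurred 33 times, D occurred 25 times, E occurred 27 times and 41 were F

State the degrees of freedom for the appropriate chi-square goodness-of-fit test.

5

There are k = 6 categories and no parameters were estimated from the data, so df = 6 − 1 = 5.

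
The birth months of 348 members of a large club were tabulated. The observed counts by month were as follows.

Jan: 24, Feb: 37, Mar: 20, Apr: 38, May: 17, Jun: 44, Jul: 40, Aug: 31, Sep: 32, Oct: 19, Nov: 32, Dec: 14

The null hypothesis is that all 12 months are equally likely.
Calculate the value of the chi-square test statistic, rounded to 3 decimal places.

Under H₀ each category has probability 1/12, so each expected count is 348/12 = 29.
χ² = (24−29)²/29 + (37−29)²/29 + (20−29)²/29 + (38−29)²/29 + (17−29)²/29 + (44−29)²/29 + (40−29)²/29 + (31−29)²/29 + (32−29)²/29 + (19−29)²/29 + (32−29)²/29 + (14−29)²/29
   = 0.8621 + 2.2069 + 2.7931 + 2.7931 + 4.9655 + 7.7586 + 4.1724 + 0.1379 + 0.3103 + 3.4483 + 0.3103 + 7.7586
Sum = 37.517

37.517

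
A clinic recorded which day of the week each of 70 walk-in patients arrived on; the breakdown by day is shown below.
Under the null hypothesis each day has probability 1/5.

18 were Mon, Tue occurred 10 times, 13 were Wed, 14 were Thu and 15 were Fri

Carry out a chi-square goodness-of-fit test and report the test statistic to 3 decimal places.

Under H₀ each category has probability 1/5, so each expected count is 70/5 = 14.
χ² = (18−14)²/14 + (10−14)²/14 + (13−14)²/14 + (14−14)²/14 + (15−14)²/14
   = 1.1429 + 1.1429 + 0.0714 + 0.0000 + 0.0714
Sum = 2.429

2.429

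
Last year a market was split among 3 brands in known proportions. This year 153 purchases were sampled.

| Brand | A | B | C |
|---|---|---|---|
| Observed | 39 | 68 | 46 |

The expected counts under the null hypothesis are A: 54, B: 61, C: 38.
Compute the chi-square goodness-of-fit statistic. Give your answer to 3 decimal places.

cat         O        E   (O−E)²/E
A          39       54     4.1667
B          68       61     0.8033
C          46       38     1.6842
Sum = 6.654

6.654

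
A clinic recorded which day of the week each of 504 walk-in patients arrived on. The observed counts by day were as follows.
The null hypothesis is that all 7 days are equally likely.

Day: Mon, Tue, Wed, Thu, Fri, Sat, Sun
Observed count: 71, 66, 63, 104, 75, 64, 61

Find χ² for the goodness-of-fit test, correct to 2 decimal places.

18.56

Expected count for each of the 7 categories: 504/7 = 72.
χ² = (71−72)²/72 + (66−72)²/72 + (63−72)²/72 + (104−72)²/72 + (75−72)²/72 + (64−72)²/72 + (61−72)²/72
   = 0.014 + 0.500 + 1.125 + 14.222 + 0.125 + 0.889 + 1.681
Sum = 18.56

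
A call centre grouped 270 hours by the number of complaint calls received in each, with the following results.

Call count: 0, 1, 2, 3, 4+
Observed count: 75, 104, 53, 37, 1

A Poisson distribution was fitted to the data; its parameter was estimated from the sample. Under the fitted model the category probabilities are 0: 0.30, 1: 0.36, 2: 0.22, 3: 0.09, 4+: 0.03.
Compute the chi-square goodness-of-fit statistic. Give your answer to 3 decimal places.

Expected counts E_i = n·p_i: 270×0.30 = 81, 270×0.36 = 97.2, 270×0.22 = 59.4, 270×0.09 = 24.3, 270×0.03 = 8.1.
cat         O        E   (O−E)²/E
0          75       81     0.4444
1         104     97.2     0.4757
2          53     59.4     0.6896
3          37     24.3     6.6374
4+          1      8.1     6.2235
Sum = 14.471

14.471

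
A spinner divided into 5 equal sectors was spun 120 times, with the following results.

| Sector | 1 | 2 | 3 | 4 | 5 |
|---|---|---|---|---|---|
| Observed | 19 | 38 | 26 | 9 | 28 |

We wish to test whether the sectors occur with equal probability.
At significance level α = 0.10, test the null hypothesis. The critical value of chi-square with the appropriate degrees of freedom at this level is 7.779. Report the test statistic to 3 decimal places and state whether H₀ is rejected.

Under H₀ each category has probability 1/5, so each expected count is 120/5 = 24.
cat         O        E   (O−E)²/E
1          19       24     1.0417
2          38       24     8.1667
3          26       24     0.1667
4           9       24     9.3750
5          28       24     0.6667
Sum = 19.417
df = 4. Since 19.417 > 7.779, we reject H₀.

19.417; reject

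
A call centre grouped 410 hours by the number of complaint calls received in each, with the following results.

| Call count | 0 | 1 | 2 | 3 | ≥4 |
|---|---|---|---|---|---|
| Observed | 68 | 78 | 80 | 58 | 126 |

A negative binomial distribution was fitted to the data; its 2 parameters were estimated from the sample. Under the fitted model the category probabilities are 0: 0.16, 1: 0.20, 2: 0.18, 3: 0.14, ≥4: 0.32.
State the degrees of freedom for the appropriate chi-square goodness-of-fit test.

There are k = 5 categories and 2 parameters estimated from the data, so df = 5 − 1 − 2 = 2.

2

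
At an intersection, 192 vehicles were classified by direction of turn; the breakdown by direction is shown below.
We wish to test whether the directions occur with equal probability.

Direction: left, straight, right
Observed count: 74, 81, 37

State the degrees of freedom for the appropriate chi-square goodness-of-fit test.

2

There are k = 3 categories and no parameters were estimated from the data, so df = 3 − 1 = 2.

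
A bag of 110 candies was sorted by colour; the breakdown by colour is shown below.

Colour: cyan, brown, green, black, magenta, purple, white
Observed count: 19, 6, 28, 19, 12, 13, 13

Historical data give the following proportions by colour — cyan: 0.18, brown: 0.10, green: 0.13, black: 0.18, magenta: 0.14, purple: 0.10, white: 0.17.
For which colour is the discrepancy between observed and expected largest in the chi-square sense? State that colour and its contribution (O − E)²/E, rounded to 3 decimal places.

Expected counts E_i = n·p_i: 110×0.18 = 19.8, 110×0.10 = 11, 110×0.13 = 14.3, 110×0.18 = 19.8, 110×0.14 = 15.4, 110×0.10 = 11, 110×0.17 = 18.7.
χ² = (19−19.8)²/19.8 + (6−11)²/11 + (28−14.3)²/14.3 + (19−19.8)²/19.8 + (12−15.4)²/15.4 + (13−11)²/11 + (13−18.7)²/18.7
   = 0.0323 + 2.2727 + 13.1252 + 0.0323 + 0.7506 + 0.3636 + 1.7374
The largest term is for green: 13.125.

green, 13.125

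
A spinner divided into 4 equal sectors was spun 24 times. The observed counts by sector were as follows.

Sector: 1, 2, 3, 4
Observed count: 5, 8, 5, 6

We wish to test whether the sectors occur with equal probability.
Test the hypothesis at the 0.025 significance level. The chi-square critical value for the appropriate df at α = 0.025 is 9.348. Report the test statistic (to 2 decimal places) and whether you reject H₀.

Expected count for each of the 4 categories: 24/4 = 6.
cat         O        E   (O−E)²/E
1           5        6      0.167
2           8        6      0.667
3           5        6      0.167
4           6        6      0.000
Sum = 1.00
df = 3. Since 1.00 < 9.348, we do not reject H₀.

1.00; do not reject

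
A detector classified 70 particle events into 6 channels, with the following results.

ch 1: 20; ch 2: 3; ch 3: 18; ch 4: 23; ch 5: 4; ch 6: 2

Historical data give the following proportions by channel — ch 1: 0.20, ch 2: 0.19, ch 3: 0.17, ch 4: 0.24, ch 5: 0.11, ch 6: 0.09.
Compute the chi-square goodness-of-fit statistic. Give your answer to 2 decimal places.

20.68

Expected counts E_i = n·p_i: 70×0.20 = 14, 70×0.19 = 13.3, 70×0.17 = 11.9, 70×0.24 = 16.8, 70×0.11 = 7.7, 70×0.09 = 6.3.
χ² = (20−14)²/14 + (3−13.3)²/13.3 + (18−11.9)²/11.9 + (23−16.8)²/16.8 + (4−7.7)²/7.7 + (2−6.3)²/6.3
   = 2.571 + 7.977 + 3.127 + 2.288 + 1.778 + 2.935
Sum = 20.68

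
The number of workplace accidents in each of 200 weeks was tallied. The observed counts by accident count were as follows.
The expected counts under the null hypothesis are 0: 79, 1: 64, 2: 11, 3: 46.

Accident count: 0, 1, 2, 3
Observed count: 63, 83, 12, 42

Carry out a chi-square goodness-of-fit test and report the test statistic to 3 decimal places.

0: (63 − 79)²/79 = 256/79 = 3.2405
1: (83 − 64)²/64 = 361/64 = 5.6406
2: (12 − 11)²/11 = 1/11 = 0.0909
3: (42 − 46)²/46 = 16/46 = 0.3478
Sum = 9.320

9.320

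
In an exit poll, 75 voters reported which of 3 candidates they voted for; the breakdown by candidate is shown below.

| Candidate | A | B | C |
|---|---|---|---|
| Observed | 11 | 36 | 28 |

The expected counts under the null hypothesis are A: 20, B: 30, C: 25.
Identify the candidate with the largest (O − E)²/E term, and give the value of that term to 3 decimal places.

cat         O        E   (O−E)²/E
A          11       20     4.0500
B          36       30     1.2000
C          28       25     0.3600
The largest term is for A: 4.050.

A, 4.050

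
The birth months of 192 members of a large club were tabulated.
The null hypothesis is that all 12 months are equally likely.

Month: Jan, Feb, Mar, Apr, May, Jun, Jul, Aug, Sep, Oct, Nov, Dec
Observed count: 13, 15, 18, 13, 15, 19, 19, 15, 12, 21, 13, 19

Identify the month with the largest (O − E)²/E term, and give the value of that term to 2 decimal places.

Oct, 1.56

Expected count for each of the 12 categories: 192/12 = 16.
χ² = (13−16)²/16 + (15−16)²/16 + (18−16)²/16 + (13−16)²/16 + (15−16)²/16 + (19−16)²/16 + (19−16)²/16 + (15−16)²/16 + (12−16)²/16 + (21−16)²/16 + (13−16)²/16 + (19−16)²/16
   = 0.563 + 0.063 + 0.250 + 0.563 + 0.063 + 0.563 + 0.563 + 0.063 + 1.000 + 1.563 + 0.563 + 0.563
The largest term is for Oct: 1.56.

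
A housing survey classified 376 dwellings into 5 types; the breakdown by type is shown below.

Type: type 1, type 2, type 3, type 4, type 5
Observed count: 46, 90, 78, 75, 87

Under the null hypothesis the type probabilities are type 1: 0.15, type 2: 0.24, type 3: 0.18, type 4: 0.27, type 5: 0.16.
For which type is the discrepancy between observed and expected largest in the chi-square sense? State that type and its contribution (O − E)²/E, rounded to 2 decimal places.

Expected counts E_i = n·p_i: 376×0.15 = 56.4, 376×0.24 = 90.24, 376×0.18 = 67.68, 376×0.27 = 101.52, 376×0.16 = 60.16.
cat         O        E   (O−E)²/E
type 1     46     56.4      1.918
type 2     90    90.24      0.001
type 3     78    67.68      1.574
type 4     75   101.52      6.928
type 5     87    60.16     11.974
The largest term is for type 5: 11.97.

type 5, 11.97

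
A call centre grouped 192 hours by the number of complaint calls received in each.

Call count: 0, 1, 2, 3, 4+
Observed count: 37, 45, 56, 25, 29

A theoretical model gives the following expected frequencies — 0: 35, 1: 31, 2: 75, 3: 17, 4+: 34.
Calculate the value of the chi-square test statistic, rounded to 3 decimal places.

cat         O        E   (O−E)²/E
0          37       35     0.1143
1          45       31     6.3226
2          56       75     4.8133
3          25       17     3.7647
4+         29       34     0.7353
Sum = 15.750

15.750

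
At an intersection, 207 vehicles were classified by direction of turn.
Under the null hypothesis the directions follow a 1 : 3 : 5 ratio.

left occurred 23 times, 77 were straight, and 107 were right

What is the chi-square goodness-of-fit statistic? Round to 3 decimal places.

Ratio total = 9. Expected counts: 207×1/9 = 23, 207×3/9 = 69, 207×5/9 = 115.
cat           O        E   (O−E)²/E
left         23       23     0.0000
straight     77       69     0.9275
right       107      115     0.5565
Sum = 1.484

1.484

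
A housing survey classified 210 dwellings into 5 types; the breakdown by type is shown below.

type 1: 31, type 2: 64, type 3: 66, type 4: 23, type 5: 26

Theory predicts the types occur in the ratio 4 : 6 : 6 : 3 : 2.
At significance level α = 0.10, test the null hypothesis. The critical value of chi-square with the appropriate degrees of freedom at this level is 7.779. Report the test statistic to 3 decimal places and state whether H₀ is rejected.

6.325; do not reject

Ratio total = 21. Expected counts: 210×4/21 = 40, 210×6/21 = 60, 210×6/21 = 60, 210×3/21 = 30, 210×2/21 = 20.
χ² = (31−40)²/40 + (64−60)²/60 + (66−60)²/60 + (23−30)²/30 + (26−20)²/20
   = 2.0250 + 0.2667 + 0.6000 + 1.6333 + 1.8000
Sum = 6.325
df = 4. Since 6.325 < 7.779, we do not reject H₀.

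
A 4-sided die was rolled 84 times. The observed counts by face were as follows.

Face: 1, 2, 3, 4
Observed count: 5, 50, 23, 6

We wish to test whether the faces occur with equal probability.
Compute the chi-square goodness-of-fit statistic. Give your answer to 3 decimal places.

Expected count for each of the 4 categories: 84/4 = 21.
χ² = (5−21)²/21 + (50−21)²/21 + (23−21)²/21 + (6−21)²/21
   = 12.1905 + 40.0476 + 0.1905 + 10.7143
Sum = 63.143

63.143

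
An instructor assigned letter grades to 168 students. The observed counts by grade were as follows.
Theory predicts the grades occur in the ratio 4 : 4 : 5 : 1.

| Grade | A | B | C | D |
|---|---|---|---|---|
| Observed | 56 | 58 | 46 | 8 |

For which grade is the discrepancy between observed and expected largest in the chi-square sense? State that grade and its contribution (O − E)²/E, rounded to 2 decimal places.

C, 3.27

Ratio total = 14. Expected counts: 168×4/14 = 48, 168×4/14 = 48, 168×5/14 = 60, 168×1/14 = 12.
cat         O        E   (O−E)²/E
A          56       48      1.333
B          58       48      2.083
C          46       60      3.267
D           8       12      1.333
The largest term is for C: 3.27.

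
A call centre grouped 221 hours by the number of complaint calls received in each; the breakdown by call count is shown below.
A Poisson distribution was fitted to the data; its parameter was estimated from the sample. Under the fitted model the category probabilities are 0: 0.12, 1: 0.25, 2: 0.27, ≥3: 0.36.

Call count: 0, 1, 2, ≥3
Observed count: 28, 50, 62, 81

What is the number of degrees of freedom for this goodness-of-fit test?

2

There are k = 4 categories and 1 parameter estimated from the data, so df = 4 − 1 − 1 = 2.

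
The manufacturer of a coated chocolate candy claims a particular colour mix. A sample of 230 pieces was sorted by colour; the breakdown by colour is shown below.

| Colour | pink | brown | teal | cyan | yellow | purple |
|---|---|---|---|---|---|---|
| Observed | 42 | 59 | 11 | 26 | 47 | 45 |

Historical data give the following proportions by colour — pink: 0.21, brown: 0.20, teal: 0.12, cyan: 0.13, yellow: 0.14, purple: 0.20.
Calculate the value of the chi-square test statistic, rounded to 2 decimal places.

Expected counts E_i = n·p_i: 230×0.21 = 48.3, 230×0.20 = 46, 230×0.12 = 27.6, 230×0.13 = 29.9, 230×0.14 = 32.2, 230×0.20 = 46.
pink: (42 − 48.3)²/48.3 = 39.69/48.3 = 0.822
brown: (59 − 46)²/46 = 169/46 = 3.674
teal: (11 − 27.6)²/27.6 = 275.56/27.6 = 9.984
cyan: (26 − 29.9)²/29.9 = 15.21/29.9 = 0.509
yellow: (47 − 32.2)²/32.2 = 219.04/32.2 = 6.802
purple: (45 − 46)²/46 = 1/46 = 0.022
Sum = 21.81

21.81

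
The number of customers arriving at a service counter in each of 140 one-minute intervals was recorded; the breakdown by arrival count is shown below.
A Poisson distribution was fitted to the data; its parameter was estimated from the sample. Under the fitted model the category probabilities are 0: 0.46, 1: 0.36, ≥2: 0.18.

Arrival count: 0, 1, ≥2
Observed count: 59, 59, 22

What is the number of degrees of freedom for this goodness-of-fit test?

There are k = 3 categories and 1 parameter estimated from the data, so df = 3 − 1 − 1 = 1.

1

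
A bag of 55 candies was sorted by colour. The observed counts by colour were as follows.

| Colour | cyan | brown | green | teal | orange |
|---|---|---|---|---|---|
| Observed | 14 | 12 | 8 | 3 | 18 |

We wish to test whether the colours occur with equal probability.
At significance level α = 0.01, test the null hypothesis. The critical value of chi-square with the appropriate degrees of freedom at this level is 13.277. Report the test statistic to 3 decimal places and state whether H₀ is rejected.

Expected count for each of the 5 categories: 55/5 = 11.
cyan: (14 − 11)²/11 = 9/11 = 0.8182
brown: (12 − 11)²/11 = 1/11 = 0.0909
green: (8 − 11)²/11 = 9/11 = 0.8182
teal: (3 − 11)²/11 = 64/11 = 5.8182
orange: (18 − 11)²/11 = 49/11 = 4.4545
Sum = 12.000
df = 4. Since 12.000 < 13.277, we do not reject H₀.

12.000; do not reject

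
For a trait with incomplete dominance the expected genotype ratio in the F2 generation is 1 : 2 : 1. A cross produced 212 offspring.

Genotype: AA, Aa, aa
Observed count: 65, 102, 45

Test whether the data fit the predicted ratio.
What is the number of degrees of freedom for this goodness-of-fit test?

2

There are k = 3 categories and no parameters were estimated from the data, so df = 3 − 1 = 2.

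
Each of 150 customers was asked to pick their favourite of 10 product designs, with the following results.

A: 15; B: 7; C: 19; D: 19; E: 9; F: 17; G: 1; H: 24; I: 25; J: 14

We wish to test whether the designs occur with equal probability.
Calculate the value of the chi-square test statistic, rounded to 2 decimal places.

Under H₀ each category has probability 1/10, so each expected count is 150/10 = 15.
χ² = (15−15)²/15 + (7−15)²/15 + (19−15)²/15 + (19−15)²/15 + (9−15)²/15 + (17−15)²/15 + (1−15)²/15 + (24−15)²/15 + (25−15)²/15 + (14−15)²/15
   = 0.000 + 4.267 + 1.067 + 1.067 + 2.400 + 0.267 + 13.067 + 5.400 + 6.667 + 0.067
Sum = 34.27

34.27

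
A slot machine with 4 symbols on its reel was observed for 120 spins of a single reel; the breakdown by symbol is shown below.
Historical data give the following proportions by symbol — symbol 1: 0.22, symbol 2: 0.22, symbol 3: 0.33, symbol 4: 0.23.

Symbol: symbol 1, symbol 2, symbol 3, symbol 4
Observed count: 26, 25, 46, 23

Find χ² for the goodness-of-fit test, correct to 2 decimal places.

Expected counts E_i = n·p_i: 120×0.22 = 26.4, 120×0.22 = 26.4, 120×0.33 = 39.6, 120×0.23 = 27.6.
χ² = (26−26.4)²/26.4 + (25−26.4)²/26.4 + (46−39.6)²/39.6 + (23−27.6)²/27.6
   = 0.006 + 0.074 + 1.034 + 0.767
Sum = 1.88

1.88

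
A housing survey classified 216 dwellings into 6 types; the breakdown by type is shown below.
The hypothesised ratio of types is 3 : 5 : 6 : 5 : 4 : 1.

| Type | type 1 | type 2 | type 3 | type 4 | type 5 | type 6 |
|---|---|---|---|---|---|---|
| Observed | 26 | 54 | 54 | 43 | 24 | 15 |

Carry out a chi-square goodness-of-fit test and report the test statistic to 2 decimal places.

Ratio total = 24. Expected counts: 216×3/24 = 27, 216×5/24 = 45, 216×6/24 = 54, 216×5/24 = 45, 216×4/24 = 36, 216×1/24 = 9.
cat         O        E   (O−E)²/E
type 1     26       27      0.037
type 2     54       45      1.800
type 3     54       54      0.000
type 4     43       45      0.089
type 5     24       36      4.000
type 6     15        9      4.000
Sum = 9.93

9.93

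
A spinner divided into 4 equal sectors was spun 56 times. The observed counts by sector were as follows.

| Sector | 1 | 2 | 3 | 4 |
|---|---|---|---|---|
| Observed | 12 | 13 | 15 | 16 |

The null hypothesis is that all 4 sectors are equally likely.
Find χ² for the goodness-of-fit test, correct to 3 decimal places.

0.714

Expected count for each of the 4 categories: 56/4 = 14.
χ² = (12−14)²/14 + (13−14)²/14 + (15−14)²/14 + (16−14)²/14
   = 0.2857 + 0.0714 + 0.0714 + 0.2857
Sum = 0.714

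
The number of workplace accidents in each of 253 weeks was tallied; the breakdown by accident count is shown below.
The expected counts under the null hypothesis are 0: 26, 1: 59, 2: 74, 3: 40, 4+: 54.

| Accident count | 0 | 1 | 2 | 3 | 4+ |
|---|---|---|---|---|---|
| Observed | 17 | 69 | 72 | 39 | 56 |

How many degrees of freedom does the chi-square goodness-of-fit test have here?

There are k = 5 categories and no parameters were estimated from the data, so df = 5 − 1 = 4.

4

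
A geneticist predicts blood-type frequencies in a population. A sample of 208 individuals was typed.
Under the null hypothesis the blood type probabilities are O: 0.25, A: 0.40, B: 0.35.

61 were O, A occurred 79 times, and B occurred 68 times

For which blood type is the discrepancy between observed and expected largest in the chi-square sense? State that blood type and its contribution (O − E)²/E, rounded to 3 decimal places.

Expected counts E_i = n·p_i: 208×0.25 = 52, 208×0.40 = 83.2, 208×0.35 = 72.8.
cat         O        E   (O−E)²/E
O          61       52     1.5577
A          79     83.2     0.2120
B          68     72.8     0.3165
The largest term is for O: 1.558.

O, 1.558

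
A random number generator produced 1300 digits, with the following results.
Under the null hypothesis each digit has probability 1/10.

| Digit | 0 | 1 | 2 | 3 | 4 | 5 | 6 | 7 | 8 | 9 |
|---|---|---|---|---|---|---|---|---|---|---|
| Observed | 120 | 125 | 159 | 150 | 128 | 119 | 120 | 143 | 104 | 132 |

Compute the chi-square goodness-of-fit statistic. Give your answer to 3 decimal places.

Expected count for each of the 10 categories: 1300/10 = 130.
cat         O        E   (O−E)²/E
0         120      130     0.7692
1         125      130     0.1923
2         159      130     6.4692
3         150      130     3.0769
4         128      130     0.0308
5         119      130     0.9308
6         120      130     0.7692
7         143      130     1.3000
8         104      130     5.2000
9         132      130     0.0308
Sum = 18.769

18.769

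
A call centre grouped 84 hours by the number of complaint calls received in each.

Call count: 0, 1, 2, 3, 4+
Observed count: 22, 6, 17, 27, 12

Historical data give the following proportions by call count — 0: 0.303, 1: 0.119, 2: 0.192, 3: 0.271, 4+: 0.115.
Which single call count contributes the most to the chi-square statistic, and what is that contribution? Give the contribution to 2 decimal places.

Expected counts E_i = n·p_i: 84×0.303 = 25.452, 84×0.119 = 9.996, 84×0.192 = 16.128, 84×0.271 = 22.764, 84×0.115 = 9.66.
cat         O        E   (O−E)²/E
0          22   25.452      0.468
1           6    9.996      1.597
2          17   16.128      0.047
3          27   22.764      0.788
4+         12     9.66      0.567
The largest term is for 1: 1.60.

1, 1.60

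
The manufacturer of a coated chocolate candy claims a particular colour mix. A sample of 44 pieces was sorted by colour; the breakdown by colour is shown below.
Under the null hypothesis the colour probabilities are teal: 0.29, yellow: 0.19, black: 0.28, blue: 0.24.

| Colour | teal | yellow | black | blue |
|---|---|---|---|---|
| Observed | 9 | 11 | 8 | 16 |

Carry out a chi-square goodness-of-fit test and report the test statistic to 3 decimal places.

6.259

Expected counts E_i = n·p_i: 44×0.29 = 12.76, 44×0.19 = 8.36, 44×0.28 = 12.32, 44×0.24 = 10.56.
χ² = (9−12.76)²/12.76 + (11−8.36)²/8.36 + (8−12.32)²/12.32 + (16−10.56)²/10.56
   = 1.1080 + 0.8337 + 1.5148 + 2.8024
Sum = 6.259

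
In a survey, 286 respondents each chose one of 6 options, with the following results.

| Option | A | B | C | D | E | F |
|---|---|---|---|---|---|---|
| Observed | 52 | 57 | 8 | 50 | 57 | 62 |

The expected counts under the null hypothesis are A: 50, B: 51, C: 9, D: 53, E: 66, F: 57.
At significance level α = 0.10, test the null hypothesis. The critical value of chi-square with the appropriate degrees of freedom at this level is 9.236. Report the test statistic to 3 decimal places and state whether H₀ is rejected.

2.733; do not reject

A: (52 − 50)²/50 = 4/50 = 0.0800
B: (57 − 51)²/51 = 36/51 = 0.7059
C: (8 − 9)²/9 = 1/9 = 0.1111
D: (50 − 53)²/53 = 9/53 = 0.1698
E: (57 − 66)²/66 = 81/66 = 1.2273
F: (62 − 57)²/57 = 25/57 = 0.4386
Sum = 2.733
df = 5. Since 2.733 < 9.236, we do not reject H₀.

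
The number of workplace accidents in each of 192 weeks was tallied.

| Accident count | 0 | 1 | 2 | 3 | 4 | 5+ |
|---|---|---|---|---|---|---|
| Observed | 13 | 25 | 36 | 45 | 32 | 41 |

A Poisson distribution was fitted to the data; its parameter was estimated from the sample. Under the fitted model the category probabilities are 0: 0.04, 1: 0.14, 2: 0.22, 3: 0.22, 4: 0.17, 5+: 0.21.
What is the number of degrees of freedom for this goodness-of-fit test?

4

There are k = 6 categories and 1 parameter estimated from the data, so df = 6 − 1 − 1 = 4.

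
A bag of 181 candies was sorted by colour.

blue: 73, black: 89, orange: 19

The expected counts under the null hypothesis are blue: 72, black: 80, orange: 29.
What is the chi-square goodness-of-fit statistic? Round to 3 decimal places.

4.475

cat         O        E   (O−E)²/E
blue       73       72     0.0139
black      89       80     1.0125
orange     19       29     3.4483
Sum = 4.475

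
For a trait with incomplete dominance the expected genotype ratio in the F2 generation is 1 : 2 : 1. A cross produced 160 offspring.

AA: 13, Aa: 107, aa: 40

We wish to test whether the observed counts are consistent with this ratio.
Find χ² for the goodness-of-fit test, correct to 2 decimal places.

27.34

Ratio total = 4. Expected counts: 160×1/4 = 40, 160×2/4 = 80, 160×1/4 = 40.
AA: (13 − 40)²/40 = 729/40 = 18.225
Aa: (107 − 80)²/80 = 729/80 = 9.113
aa: (40 − 40)²/40 = 0/40 = 0.000
Sum = 27.34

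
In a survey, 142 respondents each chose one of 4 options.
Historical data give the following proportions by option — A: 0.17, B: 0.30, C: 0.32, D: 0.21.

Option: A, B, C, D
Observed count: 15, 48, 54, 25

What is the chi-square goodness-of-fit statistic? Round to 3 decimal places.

Expected counts E_i = n·p_i: 142×0.17 = 24.14, 142×0.30 = 42.6, 142×0.32 = 45.44, 142×0.21 = 29.82.
cat         O        E   (O−E)²/E
A          15    24.14     3.4606
B          48     42.6     0.6845
C          54    45.44     1.6125
D          25    29.82     0.7791
Sum = 6.537

6.537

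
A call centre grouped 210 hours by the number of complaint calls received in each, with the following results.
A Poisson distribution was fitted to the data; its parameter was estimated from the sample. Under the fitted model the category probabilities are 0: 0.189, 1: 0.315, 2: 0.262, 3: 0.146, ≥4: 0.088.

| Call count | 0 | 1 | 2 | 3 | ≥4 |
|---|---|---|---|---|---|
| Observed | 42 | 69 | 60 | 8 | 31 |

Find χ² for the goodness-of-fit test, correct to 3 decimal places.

25.938

Expected counts E_i = n·p_i: 210×0.189 = 39.69, 210×0.315 = 66.15, 210×0.262 = 55.02, 210×0.146 = 30.66, 210×0.088 = 18.48.
cat         O        E   (O−E)²/E
0          42    39.69     0.1344
1          69    66.15     0.1228
2          60    55.02     0.4508
3           8    30.66    16.7474
≥4         31    18.48     8.4822
Sum = 25.938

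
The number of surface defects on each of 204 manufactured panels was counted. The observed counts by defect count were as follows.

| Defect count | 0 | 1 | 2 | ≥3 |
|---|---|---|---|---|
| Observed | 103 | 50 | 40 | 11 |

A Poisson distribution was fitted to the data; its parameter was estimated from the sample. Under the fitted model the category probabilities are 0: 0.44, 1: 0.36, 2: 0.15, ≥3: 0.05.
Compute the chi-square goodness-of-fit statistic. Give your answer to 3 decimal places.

12.385

Expected counts E_i = n·p_i: 204×0.44 = 89.76, 204×0.36 = 73.44, 204×0.15 = 30.6, 204×0.05 = 10.2.
χ² = (103−89.76)²/89.76 + (50−73.44)²/73.44 + (40−30.6)²/30.6 + (11−10.2)²/10.2
   = 1.9530 + 7.4814 + 2.8876 + 0.0627
Sum = 12.385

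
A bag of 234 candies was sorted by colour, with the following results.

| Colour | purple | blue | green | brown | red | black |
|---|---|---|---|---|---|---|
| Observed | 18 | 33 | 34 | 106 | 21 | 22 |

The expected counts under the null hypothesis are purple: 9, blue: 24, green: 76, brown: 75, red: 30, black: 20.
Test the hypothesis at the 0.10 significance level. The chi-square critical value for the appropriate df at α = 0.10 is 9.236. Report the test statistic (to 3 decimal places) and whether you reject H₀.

51.299; reject

χ² = (18−9)²/9 + (33−24)²/24 + (34−76)²/76 + (106−75)²/75 + (21−30)²/30 + (22−20)²/20
   = 9.0000 + 3.3750 + 23.2105 + 12.8133 + 2.7000 + 0.2000
Sum = 51.299
df = 5. Since 51.299 > 9.236, we reject H₀.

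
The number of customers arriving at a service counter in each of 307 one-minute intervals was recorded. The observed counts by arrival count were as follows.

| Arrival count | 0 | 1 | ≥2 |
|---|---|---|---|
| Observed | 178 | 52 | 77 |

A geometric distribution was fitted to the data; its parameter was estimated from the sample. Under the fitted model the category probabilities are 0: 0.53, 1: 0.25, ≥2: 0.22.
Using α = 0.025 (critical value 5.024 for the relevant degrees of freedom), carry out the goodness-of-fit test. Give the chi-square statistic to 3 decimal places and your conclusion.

Expected counts E_i = n·p_i: 307×0.53 = 162.71, 307×0.25 = 76.75, 307×0.22 = 67.54.
cat         O        E   (O−E)²/E
0         178   162.71     1.4368
1          52    76.75     7.9813
≥2         77    67.54     1.3250
Sum = 10.743
df = 1. Since 10.743 > 5.024, we reject H₀.

10.743; reject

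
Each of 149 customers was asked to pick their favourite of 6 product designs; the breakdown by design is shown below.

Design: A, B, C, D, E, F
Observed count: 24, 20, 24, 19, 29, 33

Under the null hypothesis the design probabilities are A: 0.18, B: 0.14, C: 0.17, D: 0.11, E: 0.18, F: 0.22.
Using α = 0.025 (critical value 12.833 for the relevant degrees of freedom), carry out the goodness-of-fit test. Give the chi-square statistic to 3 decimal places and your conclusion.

Expected counts E_i = n·p_i: 149×0.18 = 26.82, 149×0.14 = 20.86, 149×0.17 = 25.33, 149×0.11 = 16.39, 149×0.18 = 26.82, 149×0.22 = 32.78.
cat         O        E   (O−E)²/E
A          24    26.82     0.2965
B          20    20.86     0.0355
C          24    25.33     0.0698
D          19    16.39     0.4156
E          29    26.82     0.1772
F          33    32.78     0.0015
Sum = 0.996
df = 5. Since 0.996 < 12.833, we do not reject H₀.

0.996; do not reject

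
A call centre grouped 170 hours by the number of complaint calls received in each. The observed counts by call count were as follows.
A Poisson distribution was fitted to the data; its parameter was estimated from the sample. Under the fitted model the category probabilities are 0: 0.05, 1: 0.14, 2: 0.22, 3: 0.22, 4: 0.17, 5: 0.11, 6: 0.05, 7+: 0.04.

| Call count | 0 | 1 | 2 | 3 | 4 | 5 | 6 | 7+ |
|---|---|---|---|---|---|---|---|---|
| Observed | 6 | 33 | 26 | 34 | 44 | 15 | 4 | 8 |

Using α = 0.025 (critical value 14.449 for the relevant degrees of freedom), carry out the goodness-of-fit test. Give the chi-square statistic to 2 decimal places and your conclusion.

Expected counts E_i = n·p_i: 170×0.05 = 8.5, 170×0.14 = 23.8, 170×0.22 = 37.4, 170×0.22 = 37.4, 170×0.17 = 28.9, 170×0.11 = 18.7, 170×0.05 = 8.5, 170×0.04 = 6.8.
0: (6 − 8.5)²/8.5 = 6.25/8.5 = 0.735
1: (33 − 23.8)²/23.8 = 84.64/23.8 = 3.556
2: (26 − 37.4)²/37.4 = 129.96/37.4 = 3.475
3: (34 − 37.4)²/37.4 = 11.56/37.4 = 0.309
4: (44 − 28.9)²/28.9 = 228.01/28.9 = 7.890
5: (15 − 18.7)²/18.7 = 13.69/18.7 = 0.732
6: (4 − 8.5)²/8.5 = 20.25/8.5 = 2.382
7+: (8 − 6.8)²/6.8 = 1.44/6.8 = 0.212
Sum = 19.29
df = 6. Since 19.29 > 14.449, we reject H₀.

19.29; reject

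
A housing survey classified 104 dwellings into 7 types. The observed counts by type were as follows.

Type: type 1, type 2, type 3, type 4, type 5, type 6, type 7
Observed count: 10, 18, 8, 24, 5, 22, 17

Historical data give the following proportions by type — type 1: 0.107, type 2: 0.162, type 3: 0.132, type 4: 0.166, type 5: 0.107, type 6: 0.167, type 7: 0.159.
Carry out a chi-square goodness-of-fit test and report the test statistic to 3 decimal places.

Expected counts E_i = n·p_i: 104×0.107 = 11.128, 104×0.162 = 16.848, 104×0.132 = 13.728, 104×0.166 = 17.264, 104×0.107 = 11.128, 104×0.167 = 17.368, 104×0.159 = 16.536.
χ² = (10−11.128)²/11.128 + (18−16.848)²/16.848 + (8−13.728)²/13.728 + (24−17.264)²/17.264 + (5−11.128)²/11.128 + (22−17.368)²/17.368 + (17−16.536)²/16.536
   = 0.1143 + 0.0788 + 2.3900 + 2.6282 + 3.3746 + 1.2353 + 0.0130
Sum = 9.834

9.834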